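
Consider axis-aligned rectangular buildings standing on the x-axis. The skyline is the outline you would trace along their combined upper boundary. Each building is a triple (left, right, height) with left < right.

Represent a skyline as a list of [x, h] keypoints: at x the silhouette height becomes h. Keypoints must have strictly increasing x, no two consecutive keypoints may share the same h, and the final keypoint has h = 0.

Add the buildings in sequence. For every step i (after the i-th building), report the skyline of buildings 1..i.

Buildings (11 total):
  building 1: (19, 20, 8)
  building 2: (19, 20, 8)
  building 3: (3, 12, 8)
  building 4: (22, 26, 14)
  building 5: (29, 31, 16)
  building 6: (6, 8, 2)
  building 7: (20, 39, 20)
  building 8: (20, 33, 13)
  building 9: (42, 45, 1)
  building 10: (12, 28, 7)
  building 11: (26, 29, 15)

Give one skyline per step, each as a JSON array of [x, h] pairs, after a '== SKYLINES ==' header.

== SKYLINES ==
[[19,8],[20,0]]
[[19,8],[20,0]]
[[3,8],[12,0],[19,8],[20,0]]
[[3,8],[12,0],[19,8],[20,0],[22,14],[26,0]]
[[3,8],[12,0],[19,8],[20,0],[22,14],[26,0],[29,16],[31,0]]
[[3,8],[12,0],[19,8],[20,0],[22,14],[26,0],[29,16],[31,0]]
[[3,8],[12,0],[19,8],[20,20],[39,0]]
[[3,8],[12,0],[19,8],[20,20],[39,0]]
[[3,8],[12,0],[19,8],[20,20],[39,0],[42,1],[45,0]]
[[3,8],[12,7],[19,8],[20,20],[39,0],[42,1],[45,0]]
[[3,8],[12,7],[19,8],[20,20],[39,0],[42,1],[45,0]]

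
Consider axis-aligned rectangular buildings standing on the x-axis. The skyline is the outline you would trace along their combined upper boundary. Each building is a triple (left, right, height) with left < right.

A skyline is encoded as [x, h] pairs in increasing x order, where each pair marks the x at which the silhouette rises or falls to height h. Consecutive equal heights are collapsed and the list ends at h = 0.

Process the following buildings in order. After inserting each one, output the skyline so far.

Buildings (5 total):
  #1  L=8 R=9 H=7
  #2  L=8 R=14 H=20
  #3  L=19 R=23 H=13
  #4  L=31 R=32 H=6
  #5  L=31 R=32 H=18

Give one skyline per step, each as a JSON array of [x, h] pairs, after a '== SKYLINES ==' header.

== SKYLINES ==
[[8,7],[9,0]]
[[8,20],[14,0]]
[[8,20],[14,0],[19,13],[23,0]]
[[8,20],[14,0],[19,13],[23,0],[31,6],[32,0]]
[[8,20],[14,0],[19,13],[23,0],[31,18],[32,0]]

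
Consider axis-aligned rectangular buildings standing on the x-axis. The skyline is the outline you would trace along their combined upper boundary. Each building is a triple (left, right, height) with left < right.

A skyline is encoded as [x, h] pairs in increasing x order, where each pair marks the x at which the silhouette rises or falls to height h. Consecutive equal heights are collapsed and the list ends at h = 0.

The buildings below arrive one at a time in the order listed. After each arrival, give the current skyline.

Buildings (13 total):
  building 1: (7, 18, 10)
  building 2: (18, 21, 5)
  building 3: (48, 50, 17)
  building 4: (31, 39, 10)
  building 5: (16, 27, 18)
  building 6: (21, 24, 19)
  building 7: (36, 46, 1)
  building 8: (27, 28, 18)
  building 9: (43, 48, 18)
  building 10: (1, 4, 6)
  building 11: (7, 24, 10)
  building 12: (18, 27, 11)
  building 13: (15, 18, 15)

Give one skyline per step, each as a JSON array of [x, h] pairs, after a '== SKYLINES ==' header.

== SKYLINES ==
[[7,10],[18,0]]
[[7,10],[18,5],[21,0]]
[[7,10],[18,5],[21,0],[48,17],[50,0]]
[[7,10],[18,5],[21,0],[31,10],[39,0],[48,17],[50,0]]
[[7,10],[16,18],[27,0],[31,10],[39,0],[48,17],[50,0]]
[[7,10],[16,18],[21,19],[24,18],[27,0],[31,10],[39,0],[48,17],[50,0]]
[[7,10],[16,18],[21,19],[24,18],[27,0],[31,10],[39,1],[46,0],[48,17],[50,0]]
[[7,10],[16,18],[21,19],[24,18],[28,0],[31,10],[39,1],[46,0],[48,17],[50,0]]
[[7,10],[16,18],[21,19],[24,18],[28,0],[31,10],[39,1],[43,18],[48,17],[50,0]]
[[1,6],[4,0],[7,10],[16,18],[21,19],[24,18],[28,0],[31,10],[39,1],[43,18],[48,17],[50,0]]
[[1,6],[4,0],[7,10],[16,18],[21,19],[24,18],[28,0],[31,10],[39,1],[43,18],[48,17],[50,0]]
[[1,6],[4,0],[7,10],[16,18],[21,19],[24,18],[28,0],[31,10],[39,1],[43,18],[48,17],[50,0]]
[[1,6],[4,0],[7,10],[15,15],[16,18],[21,19],[24,18],[28,0],[31,10],[39,1],[43,18],[48,17],[50,0]]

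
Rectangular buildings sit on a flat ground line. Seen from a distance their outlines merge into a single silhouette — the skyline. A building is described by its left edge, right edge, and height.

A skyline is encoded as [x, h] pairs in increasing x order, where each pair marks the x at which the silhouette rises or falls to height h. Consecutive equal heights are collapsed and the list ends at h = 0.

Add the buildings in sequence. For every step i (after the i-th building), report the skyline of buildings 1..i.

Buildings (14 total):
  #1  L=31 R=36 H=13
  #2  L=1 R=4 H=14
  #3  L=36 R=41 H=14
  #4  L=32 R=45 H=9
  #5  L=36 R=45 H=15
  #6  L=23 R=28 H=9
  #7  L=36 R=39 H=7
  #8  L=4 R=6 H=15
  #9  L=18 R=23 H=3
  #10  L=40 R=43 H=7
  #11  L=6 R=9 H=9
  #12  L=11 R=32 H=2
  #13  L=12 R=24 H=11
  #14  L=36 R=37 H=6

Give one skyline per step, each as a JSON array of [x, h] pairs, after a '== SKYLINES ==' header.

== SKYLINES ==
[[31,13],[36,0]]
[[1,14],[4,0],[31,13],[36,0]]
[[1,14],[4,0],[31,13],[36,14],[41,0]]
[[1,14],[4,0],[31,13],[36,14],[41,9],[45,0]]
[[1,14],[4,0],[31,13],[36,15],[45,0]]
[[1,14],[4,0],[23,9],[28,0],[31,13],[36,15],[45,0]]
[[1,14],[4,0],[23,9],[28,0],[31,13],[36,15],[45,0]]
[[1,14],[4,15],[6,0],[23,9],[28,0],[31,13],[36,15],[45,0]]
[[1,14],[4,15],[6,0],[18,3],[23,9],[28,0],[31,13],[36,15],[45,0]]
[[1,14],[4,15],[6,0],[18,3],[23,9],[28,0],[31,13],[36,15],[45,0]]
[[1,14],[4,15],[6,9],[9,0],[18,3],[23,9],[28,0],[31,13],[36,15],[45,0]]
[[1,14],[4,15],[6,9],[9,0],[11,2],[18,3],[23,9],[28,2],[31,13],[36,15],[45,0]]
[[1,14],[4,15],[6,9],[9,0],[11,2],[12,11],[24,9],[28,2],[31,13],[36,15],[45,0]]
[[1,14],[4,15],[6,9],[9,0],[11,2],[12,11],[24,9],[28,2],[31,13],[36,15],[45,0]]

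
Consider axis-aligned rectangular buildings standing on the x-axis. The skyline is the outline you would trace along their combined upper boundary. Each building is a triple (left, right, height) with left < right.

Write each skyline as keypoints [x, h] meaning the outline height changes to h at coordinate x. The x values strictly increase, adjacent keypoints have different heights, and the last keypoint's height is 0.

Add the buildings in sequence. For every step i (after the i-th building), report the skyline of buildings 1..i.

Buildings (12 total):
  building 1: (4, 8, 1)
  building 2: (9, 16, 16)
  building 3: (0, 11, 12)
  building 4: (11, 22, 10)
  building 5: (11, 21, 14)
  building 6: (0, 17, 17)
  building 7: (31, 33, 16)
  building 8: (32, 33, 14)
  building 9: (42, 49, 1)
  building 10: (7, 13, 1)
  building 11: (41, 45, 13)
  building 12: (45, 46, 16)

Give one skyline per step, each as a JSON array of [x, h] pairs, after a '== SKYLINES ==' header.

== SKYLINES ==
[[4,1],[8,0]]
[[4,1],[8,0],[9,16],[16,0]]
[[0,12],[9,16],[16,0]]
[[0,12],[9,16],[16,10],[22,0]]
[[0,12],[9,16],[16,14],[21,10],[22,0]]
[[0,17],[17,14],[21,10],[22,0]]
[[0,17],[17,14],[21,10],[22,0],[31,16],[33,0]]
[[0,17],[17,14],[21,10],[22,0],[31,16],[33,0]]
[[0,17],[17,14],[21,10],[22,0],[31,16],[33,0],[42,1],[49,0]]
[[0,17],[17,14],[21,10],[22,0],[31,16],[33,0],[42,1],[49,0]]
[[0,17],[17,14],[21,10],[22,0],[31,16],[33,0],[41,13],[45,1],[49,0]]
[[0,17],[17,14],[21,10],[22,0],[31,16],[33,0],[41,13],[45,16],[46,1],[49,0]]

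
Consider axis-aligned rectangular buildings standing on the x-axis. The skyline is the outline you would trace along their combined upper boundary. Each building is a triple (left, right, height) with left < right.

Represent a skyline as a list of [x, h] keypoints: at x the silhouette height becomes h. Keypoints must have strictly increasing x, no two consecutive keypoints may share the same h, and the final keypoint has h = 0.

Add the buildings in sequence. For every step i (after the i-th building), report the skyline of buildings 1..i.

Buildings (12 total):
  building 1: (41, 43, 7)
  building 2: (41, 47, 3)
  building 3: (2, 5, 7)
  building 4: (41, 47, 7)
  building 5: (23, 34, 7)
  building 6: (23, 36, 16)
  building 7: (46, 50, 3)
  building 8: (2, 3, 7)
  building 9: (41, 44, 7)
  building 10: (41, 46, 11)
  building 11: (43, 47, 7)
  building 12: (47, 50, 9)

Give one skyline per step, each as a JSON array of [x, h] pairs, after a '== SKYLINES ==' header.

== SKYLINES ==
[[41,7],[43,0]]
[[41,7],[43,3],[47,0]]
[[2,7],[5,0],[41,7],[43,3],[47,0]]
[[2,7],[5,0],[41,7],[47,0]]
[[2,7],[5,0],[23,7],[34,0],[41,7],[47,0]]
[[2,7],[5,0],[23,16],[36,0],[41,7],[47,0]]
[[2,7],[5,0],[23,16],[36,0],[41,7],[47,3],[50,0]]
[[2,7],[5,0],[23,16],[36,0],[41,7],[47,3],[50,0]]
[[2,7],[5,0],[23,16],[36,0],[41,7],[47,3],[50,0]]
[[2,7],[5,0],[23,16],[36,0],[41,11],[46,7],[47,3],[50,0]]
[[2,7],[5,0],[23,16],[36,0],[41,11],[46,7],[47,3],[50,0]]
[[2,7],[5,0],[23,16],[36,0],[41,11],[46,7],[47,9],[50,0]]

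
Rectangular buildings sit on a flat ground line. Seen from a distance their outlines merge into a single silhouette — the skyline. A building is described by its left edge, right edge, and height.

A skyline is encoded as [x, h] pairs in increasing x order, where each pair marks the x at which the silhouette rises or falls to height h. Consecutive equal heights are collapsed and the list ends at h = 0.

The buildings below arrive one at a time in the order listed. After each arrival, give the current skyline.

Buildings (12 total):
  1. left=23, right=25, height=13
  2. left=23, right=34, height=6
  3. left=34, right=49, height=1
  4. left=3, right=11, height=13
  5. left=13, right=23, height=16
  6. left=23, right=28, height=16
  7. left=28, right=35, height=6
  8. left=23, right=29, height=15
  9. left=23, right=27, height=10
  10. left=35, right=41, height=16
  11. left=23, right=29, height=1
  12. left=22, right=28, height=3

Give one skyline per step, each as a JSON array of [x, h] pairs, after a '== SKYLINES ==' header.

== SKYLINES ==
[[23,13],[25,0]]
[[23,13],[25,6],[34,0]]
[[23,13],[25,6],[34,1],[49,0]]
[[3,13],[11,0],[23,13],[25,6],[34,1],[49,0]]
[[3,13],[11,0],[13,16],[23,13],[25,6],[34,1],[49,0]]
[[3,13],[11,0],[13,16],[28,6],[34,1],[49,0]]
[[3,13],[11,0],[13,16],[28,6],[35,1],[49,0]]
[[3,13],[11,0],[13,16],[28,15],[29,6],[35,1],[49,0]]
[[3,13],[11,0],[13,16],[28,15],[29,6],[35,1],[49,0]]
[[3,13],[11,0],[13,16],[28,15],[29,6],[35,16],[41,1],[49,0]]
[[3,13],[11,0],[13,16],[28,15],[29,6],[35,16],[41,1],[49,0]]
[[3,13],[11,0],[13,16],[28,15],[29,6],[35,16],[41,1],[49,0]]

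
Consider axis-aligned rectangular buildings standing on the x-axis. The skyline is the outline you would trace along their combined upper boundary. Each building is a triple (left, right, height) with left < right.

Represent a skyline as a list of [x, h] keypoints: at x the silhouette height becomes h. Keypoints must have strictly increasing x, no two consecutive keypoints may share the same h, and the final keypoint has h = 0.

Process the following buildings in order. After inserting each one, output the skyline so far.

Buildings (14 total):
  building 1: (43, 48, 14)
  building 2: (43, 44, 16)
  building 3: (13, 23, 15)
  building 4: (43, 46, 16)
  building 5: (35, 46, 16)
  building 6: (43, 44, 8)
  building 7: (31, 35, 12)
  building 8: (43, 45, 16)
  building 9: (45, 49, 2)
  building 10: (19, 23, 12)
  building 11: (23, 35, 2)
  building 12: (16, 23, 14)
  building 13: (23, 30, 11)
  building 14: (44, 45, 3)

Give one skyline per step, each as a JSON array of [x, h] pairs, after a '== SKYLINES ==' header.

== SKYLINES ==
[[43,14],[48,0]]
[[43,16],[44,14],[48,0]]
[[13,15],[23,0],[43,16],[44,14],[48,0]]
[[13,15],[23,0],[43,16],[46,14],[48,0]]
[[13,15],[23,0],[35,16],[46,14],[48,0]]
[[13,15],[23,0],[35,16],[46,14],[48,0]]
[[13,15],[23,0],[31,12],[35,16],[46,14],[48,0]]
[[13,15],[23,0],[31,12],[35,16],[46,14],[48,0]]
[[13,15],[23,0],[31,12],[35,16],[46,14],[48,2],[49,0]]
[[13,15],[23,0],[31,12],[35,16],[46,14],[48,2],[49,0]]
[[13,15],[23,2],[31,12],[35,16],[46,14],[48,2],[49,0]]
[[13,15],[23,2],[31,12],[35,16],[46,14],[48,2],[49,0]]
[[13,15],[23,11],[30,2],[31,12],[35,16],[46,14],[48,2],[49,0]]
[[13,15],[23,11],[30,2],[31,12],[35,16],[46,14],[48,2],[49,0]]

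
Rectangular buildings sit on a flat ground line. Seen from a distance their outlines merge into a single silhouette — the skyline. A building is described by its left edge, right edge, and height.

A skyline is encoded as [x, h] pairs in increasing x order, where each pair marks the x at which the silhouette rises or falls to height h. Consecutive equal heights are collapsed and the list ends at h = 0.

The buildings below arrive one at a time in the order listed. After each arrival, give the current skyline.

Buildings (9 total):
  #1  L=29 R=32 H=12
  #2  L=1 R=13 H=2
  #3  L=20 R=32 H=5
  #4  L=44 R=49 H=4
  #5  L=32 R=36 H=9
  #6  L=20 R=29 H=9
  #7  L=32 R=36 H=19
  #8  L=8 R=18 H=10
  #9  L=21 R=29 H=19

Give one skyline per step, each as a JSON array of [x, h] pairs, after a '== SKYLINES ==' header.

== SKYLINES ==
[[29,12],[32,0]]
[[1,2],[13,0],[29,12],[32,0]]
[[1,2],[13,0],[20,5],[29,12],[32,0]]
[[1,2],[13,0],[20,5],[29,12],[32,0],[44,4],[49,0]]
[[1,2],[13,0],[20,5],[29,12],[32,9],[36,0],[44,4],[49,0]]
[[1,2],[13,0],[20,9],[29,12],[32,9],[36,0],[44,4],[49,0]]
[[1,2],[13,0],[20,9],[29,12],[32,19],[36,0],[44,4],[49,0]]
[[1,2],[8,10],[18,0],[20,9],[29,12],[32,19],[36,0],[44,4],[49,0]]
[[1,2],[8,10],[18,0],[20,9],[21,19],[29,12],[32,19],[36,0],[44,4],[49,0]]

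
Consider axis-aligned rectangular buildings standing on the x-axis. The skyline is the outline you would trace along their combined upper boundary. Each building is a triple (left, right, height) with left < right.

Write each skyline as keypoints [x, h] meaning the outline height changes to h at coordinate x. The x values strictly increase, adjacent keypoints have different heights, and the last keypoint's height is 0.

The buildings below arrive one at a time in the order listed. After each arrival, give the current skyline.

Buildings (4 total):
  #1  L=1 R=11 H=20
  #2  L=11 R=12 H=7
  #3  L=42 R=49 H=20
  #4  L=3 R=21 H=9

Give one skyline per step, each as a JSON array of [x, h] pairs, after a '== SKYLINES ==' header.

== SKYLINES ==
[[1,20],[11,0]]
[[1,20],[11,7],[12,0]]
[[1,20],[11,7],[12,0],[42,20],[49,0]]
[[1,20],[11,9],[21,0],[42,20],[49,0]]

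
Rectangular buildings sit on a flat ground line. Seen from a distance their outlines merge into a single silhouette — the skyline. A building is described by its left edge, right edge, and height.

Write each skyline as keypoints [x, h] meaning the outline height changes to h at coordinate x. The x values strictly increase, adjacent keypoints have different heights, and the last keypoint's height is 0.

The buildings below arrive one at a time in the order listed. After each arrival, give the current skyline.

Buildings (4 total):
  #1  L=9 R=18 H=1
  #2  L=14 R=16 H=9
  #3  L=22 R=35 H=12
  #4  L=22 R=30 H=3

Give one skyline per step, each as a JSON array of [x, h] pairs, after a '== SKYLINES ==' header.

== SKYLINES ==
[[9,1],[18,0]]
[[9,1],[14,9],[16,1],[18,0]]
[[9,1],[14,9],[16,1],[18,0],[22,12],[35,0]]
[[9,1],[14,9],[16,1],[18,0],[22,12],[35,0]]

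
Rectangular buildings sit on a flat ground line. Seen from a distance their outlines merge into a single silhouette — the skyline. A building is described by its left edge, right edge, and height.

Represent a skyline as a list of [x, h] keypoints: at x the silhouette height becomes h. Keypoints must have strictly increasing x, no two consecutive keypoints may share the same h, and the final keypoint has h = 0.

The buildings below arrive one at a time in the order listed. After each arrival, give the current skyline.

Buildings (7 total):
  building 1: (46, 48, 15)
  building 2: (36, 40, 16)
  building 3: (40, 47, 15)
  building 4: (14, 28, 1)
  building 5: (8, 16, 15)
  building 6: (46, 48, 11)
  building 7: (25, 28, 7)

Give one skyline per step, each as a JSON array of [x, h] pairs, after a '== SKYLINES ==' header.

== SKYLINES ==
[[46,15],[48,0]]
[[36,16],[40,0],[46,15],[48,0]]
[[36,16],[40,15],[48,0]]
[[14,1],[28,0],[36,16],[40,15],[48,0]]
[[8,15],[16,1],[28,0],[36,16],[40,15],[48,0]]
[[8,15],[16,1],[28,0],[36,16],[40,15],[48,0]]
[[8,15],[16,1],[25,7],[28,0],[36,16],[40,15],[48,0]]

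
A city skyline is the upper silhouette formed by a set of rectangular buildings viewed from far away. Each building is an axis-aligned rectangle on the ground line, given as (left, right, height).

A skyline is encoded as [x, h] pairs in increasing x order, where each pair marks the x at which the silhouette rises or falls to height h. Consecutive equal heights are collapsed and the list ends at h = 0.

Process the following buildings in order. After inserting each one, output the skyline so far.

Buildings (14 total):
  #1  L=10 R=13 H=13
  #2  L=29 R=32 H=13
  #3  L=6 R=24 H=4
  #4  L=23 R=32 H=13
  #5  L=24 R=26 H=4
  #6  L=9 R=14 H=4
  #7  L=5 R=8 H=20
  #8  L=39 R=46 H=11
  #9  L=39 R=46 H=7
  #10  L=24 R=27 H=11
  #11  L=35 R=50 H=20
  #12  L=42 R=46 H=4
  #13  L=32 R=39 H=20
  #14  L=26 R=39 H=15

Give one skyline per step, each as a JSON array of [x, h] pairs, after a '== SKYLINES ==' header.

== SKYLINES ==
[[10,13],[13,0]]
[[10,13],[13,0],[29,13],[32,0]]
[[6,4],[10,13],[13,4],[24,0],[29,13],[32,0]]
[[6,4],[10,13],[13,4],[23,13],[32,0]]
[[6,4],[10,13],[13,4],[23,13],[32,0]]
[[6,4],[10,13],[13,4],[23,13],[32,0]]
[[5,20],[8,4],[10,13],[13,4],[23,13],[32,0]]
[[5,20],[8,4],[10,13],[13,4],[23,13],[32,0],[39,11],[46,0]]
[[5,20],[8,4],[10,13],[13,4],[23,13],[32,0],[39,11],[46,0]]
[[5,20],[8,4],[10,13],[13,4],[23,13],[32,0],[39,11],[46,0]]
[[5,20],[8,4],[10,13],[13,4],[23,13],[32,0],[35,20],[50,0]]
[[5,20],[8,4],[10,13],[13,4],[23,13],[32,0],[35,20],[50,0]]
[[5,20],[8,4],[10,13],[13,4],[23,13],[32,20],[50,0]]
[[5,20],[8,4],[10,13],[13,4],[23,13],[26,15],[32,20],[50,0]]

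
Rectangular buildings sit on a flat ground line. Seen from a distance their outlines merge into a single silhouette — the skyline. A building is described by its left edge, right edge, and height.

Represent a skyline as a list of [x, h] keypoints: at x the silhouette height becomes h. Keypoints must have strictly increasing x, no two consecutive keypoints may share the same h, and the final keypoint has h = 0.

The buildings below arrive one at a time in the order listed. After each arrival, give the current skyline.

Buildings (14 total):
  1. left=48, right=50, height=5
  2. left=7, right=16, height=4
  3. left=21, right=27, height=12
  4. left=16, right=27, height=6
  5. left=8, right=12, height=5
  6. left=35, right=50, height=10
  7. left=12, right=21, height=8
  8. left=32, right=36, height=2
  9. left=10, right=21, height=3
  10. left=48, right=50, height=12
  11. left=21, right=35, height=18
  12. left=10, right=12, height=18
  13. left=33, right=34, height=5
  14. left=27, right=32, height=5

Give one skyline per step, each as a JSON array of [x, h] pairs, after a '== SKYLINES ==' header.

== SKYLINES ==
[[48,5],[50,0]]
[[7,4],[16,0],[48,5],[50,0]]
[[7,4],[16,0],[21,12],[27,0],[48,5],[50,0]]
[[7,4],[16,6],[21,12],[27,0],[48,5],[50,0]]
[[7,4],[8,5],[12,4],[16,6],[21,12],[27,0],[48,5],[50,0]]
[[7,4],[8,5],[12,4],[16,6],[21,12],[27,0],[35,10],[50,0]]
[[7,4],[8,5],[12,8],[21,12],[27,0],[35,10],[50,0]]
[[7,4],[8,5],[12,8],[21,12],[27,0],[32,2],[35,10],[50,0]]
[[7,4],[8,5],[12,8],[21,12],[27,0],[32,2],[35,10],[50,0]]
[[7,4],[8,5],[12,8],[21,12],[27,0],[32,2],[35,10],[48,12],[50,0]]
[[7,4],[8,5],[12,8],[21,18],[35,10],[48,12],[50,0]]
[[7,4],[8,5],[10,18],[12,8],[21,18],[35,10],[48,12],[50,0]]
[[7,4],[8,5],[10,18],[12,8],[21,18],[35,10],[48,12],[50,0]]
[[7,4],[8,5],[10,18],[12,8],[21,18],[35,10],[48,12],[50,0]]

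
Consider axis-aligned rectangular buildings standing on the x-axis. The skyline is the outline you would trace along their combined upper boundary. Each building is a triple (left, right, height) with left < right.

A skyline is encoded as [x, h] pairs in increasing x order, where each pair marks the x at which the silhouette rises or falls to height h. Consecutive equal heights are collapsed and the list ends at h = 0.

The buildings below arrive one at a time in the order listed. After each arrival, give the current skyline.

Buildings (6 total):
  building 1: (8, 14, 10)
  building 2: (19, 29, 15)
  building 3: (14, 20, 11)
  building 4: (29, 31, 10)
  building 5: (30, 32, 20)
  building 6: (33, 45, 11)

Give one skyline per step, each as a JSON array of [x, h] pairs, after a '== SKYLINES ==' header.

== SKYLINES ==
[[8,10],[14,0]]
[[8,10],[14,0],[19,15],[29,0]]
[[8,10],[14,11],[19,15],[29,0]]
[[8,10],[14,11],[19,15],[29,10],[31,0]]
[[8,10],[14,11],[19,15],[29,10],[30,20],[32,0]]
[[8,10],[14,11],[19,15],[29,10],[30,20],[32,0],[33,11],[45,0]]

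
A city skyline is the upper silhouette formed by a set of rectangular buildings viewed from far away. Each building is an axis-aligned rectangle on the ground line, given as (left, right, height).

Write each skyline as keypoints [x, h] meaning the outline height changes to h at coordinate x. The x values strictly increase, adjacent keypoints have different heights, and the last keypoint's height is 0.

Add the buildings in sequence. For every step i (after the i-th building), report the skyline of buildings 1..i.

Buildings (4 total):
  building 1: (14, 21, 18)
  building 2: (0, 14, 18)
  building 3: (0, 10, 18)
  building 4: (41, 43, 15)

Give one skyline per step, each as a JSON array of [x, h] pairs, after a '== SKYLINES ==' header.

== SKYLINES ==
[[14,18],[21,0]]
[[0,18],[21,0]]
[[0,18],[21,0]]
[[0,18],[21,0],[41,15],[43,0]]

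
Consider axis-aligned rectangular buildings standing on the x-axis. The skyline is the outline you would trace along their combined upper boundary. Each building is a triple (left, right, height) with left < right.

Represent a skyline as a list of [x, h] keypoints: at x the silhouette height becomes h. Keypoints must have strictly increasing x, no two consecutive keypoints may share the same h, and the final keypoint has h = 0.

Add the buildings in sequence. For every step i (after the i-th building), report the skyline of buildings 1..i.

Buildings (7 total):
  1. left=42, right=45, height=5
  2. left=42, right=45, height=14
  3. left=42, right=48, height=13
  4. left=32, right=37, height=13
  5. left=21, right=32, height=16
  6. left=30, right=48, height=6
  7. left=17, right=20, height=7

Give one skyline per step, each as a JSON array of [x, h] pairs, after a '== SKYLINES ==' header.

== SKYLINES ==
[[42,5],[45,0]]
[[42,14],[45,0]]
[[42,14],[45,13],[48,0]]
[[32,13],[37,0],[42,14],[45,13],[48,0]]
[[21,16],[32,13],[37,0],[42,14],[45,13],[48,0]]
[[21,16],[32,13],[37,6],[42,14],[45,13],[48,0]]
[[17,7],[20,0],[21,16],[32,13],[37,6],[42,14],[45,13],[48,0]]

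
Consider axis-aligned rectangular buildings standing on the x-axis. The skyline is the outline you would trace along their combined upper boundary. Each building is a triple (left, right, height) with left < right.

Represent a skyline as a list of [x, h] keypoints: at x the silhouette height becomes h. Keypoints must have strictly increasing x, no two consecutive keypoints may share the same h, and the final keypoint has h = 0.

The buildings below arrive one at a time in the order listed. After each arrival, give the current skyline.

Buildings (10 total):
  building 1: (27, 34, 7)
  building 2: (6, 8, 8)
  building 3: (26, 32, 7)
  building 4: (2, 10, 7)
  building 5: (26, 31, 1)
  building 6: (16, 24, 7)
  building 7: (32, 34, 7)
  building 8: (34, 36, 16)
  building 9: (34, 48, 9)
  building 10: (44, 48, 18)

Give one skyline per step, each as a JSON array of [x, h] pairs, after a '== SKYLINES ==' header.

== SKYLINES ==
[[27,7],[34,0]]
[[6,8],[8,0],[27,7],[34,0]]
[[6,8],[8,0],[26,7],[34,0]]
[[2,7],[6,8],[8,7],[10,0],[26,7],[34,0]]
[[2,7],[6,8],[8,7],[10,0],[26,7],[34,0]]
[[2,7],[6,8],[8,7],[10,0],[16,7],[24,0],[26,7],[34,0]]
[[2,7],[6,8],[8,7],[10,0],[16,7],[24,0],[26,7],[34,0]]
[[2,7],[6,8],[8,7],[10,0],[16,7],[24,0],[26,7],[34,16],[36,0]]
[[2,7],[6,8],[8,7],[10,0],[16,7],[24,0],[26,7],[34,16],[36,9],[48,0]]
[[2,7],[6,8],[8,7],[10,0],[16,7],[24,0],[26,7],[34,16],[36,9],[44,18],[48,0]]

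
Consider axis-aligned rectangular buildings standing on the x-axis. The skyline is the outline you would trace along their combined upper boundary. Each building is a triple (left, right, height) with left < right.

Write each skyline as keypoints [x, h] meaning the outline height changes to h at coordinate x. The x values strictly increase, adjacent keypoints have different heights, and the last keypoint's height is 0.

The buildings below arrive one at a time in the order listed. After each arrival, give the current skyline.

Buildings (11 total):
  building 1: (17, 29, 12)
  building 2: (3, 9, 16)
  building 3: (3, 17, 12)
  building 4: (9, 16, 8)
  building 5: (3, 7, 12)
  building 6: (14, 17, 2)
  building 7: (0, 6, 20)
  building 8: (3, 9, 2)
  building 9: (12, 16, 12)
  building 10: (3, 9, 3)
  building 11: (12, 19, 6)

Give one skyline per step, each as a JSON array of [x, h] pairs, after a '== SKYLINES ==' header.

== SKYLINES ==
[[17,12],[29,0]]
[[3,16],[9,0],[17,12],[29,0]]
[[3,16],[9,12],[29,0]]
[[3,16],[9,12],[29,0]]
[[3,16],[9,12],[29,0]]
[[3,16],[9,12],[29,0]]
[[0,20],[6,16],[9,12],[29,0]]
[[0,20],[6,16],[9,12],[29,0]]
[[0,20],[6,16],[9,12],[29,0]]
[[0,20],[6,16],[9,12],[29,0]]
[[0,20],[6,16],[9,12],[29,0]]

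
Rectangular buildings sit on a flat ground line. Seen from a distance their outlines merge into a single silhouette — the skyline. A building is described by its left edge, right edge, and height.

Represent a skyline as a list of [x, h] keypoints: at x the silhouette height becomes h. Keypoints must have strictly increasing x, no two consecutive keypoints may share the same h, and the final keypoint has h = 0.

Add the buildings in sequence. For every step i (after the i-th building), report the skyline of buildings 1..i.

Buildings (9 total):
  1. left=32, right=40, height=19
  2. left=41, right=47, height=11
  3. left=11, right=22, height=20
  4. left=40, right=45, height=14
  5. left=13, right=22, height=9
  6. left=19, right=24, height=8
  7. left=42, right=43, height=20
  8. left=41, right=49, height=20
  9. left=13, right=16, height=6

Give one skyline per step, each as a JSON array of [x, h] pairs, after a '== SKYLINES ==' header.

== SKYLINES ==
[[32,19],[40,0]]
[[32,19],[40,0],[41,11],[47,0]]
[[11,20],[22,0],[32,19],[40,0],[41,11],[47,0]]
[[11,20],[22,0],[32,19],[40,14],[45,11],[47,0]]
[[11,20],[22,0],[32,19],[40,14],[45,11],[47,0]]
[[11,20],[22,8],[24,0],[32,19],[40,14],[45,11],[47,0]]
[[11,20],[22,8],[24,0],[32,19],[40,14],[42,20],[43,14],[45,11],[47,0]]
[[11,20],[22,8],[24,0],[32,19],[40,14],[41,20],[49,0]]
[[11,20],[22,8],[24,0],[32,19],[40,14],[41,20],[49,0]]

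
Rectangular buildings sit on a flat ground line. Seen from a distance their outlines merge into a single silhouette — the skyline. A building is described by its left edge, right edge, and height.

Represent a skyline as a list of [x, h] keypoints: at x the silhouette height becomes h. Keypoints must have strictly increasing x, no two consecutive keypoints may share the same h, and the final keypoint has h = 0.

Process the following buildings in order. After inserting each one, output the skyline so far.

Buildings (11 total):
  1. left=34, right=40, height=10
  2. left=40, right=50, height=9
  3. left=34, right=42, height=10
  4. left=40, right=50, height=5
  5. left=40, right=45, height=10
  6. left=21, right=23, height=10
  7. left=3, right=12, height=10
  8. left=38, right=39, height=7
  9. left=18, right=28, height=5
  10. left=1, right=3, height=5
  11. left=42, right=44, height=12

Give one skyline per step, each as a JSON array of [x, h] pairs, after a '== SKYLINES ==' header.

== SKYLINES ==
[[34,10],[40,0]]
[[34,10],[40,9],[50,0]]
[[34,10],[42,9],[50,0]]
[[34,10],[42,9],[50,0]]
[[34,10],[45,9],[50,0]]
[[21,10],[23,0],[34,10],[45,9],[50,0]]
[[3,10],[12,0],[21,10],[23,0],[34,10],[45,9],[50,0]]
[[3,10],[12,0],[21,10],[23,0],[34,10],[45,9],[50,0]]
[[3,10],[12,0],[18,5],[21,10],[23,5],[28,0],[34,10],[45,9],[50,0]]
[[1,5],[3,10],[12,0],[18,5],[21,10],[23,5],[28,0],[34,10],[45,9],[50,0]]
[[1,5],[3,10],[12,0],[18,5],[21,10],[23,5],[28,0],[34,10],[42,12],[44,10],[45,9],[50,0]]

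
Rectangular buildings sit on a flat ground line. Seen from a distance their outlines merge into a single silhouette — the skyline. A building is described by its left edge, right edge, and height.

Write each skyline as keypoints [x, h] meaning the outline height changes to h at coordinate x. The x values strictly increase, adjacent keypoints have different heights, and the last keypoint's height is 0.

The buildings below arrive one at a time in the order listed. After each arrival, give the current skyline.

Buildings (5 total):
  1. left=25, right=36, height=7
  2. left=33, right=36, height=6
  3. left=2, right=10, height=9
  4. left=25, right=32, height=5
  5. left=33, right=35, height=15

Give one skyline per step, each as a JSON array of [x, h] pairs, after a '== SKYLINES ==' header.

== SKYLINES ==
[[25,7],[36,0]]
[[25,7],[36,0]]
[[2,9],[10,0],[25,7],[36,0]]
[[2,9],[10,0],[25,7],[36,0]]
[[2,9],[10,0],[25,7],[33,15],[35,7],[36,0]]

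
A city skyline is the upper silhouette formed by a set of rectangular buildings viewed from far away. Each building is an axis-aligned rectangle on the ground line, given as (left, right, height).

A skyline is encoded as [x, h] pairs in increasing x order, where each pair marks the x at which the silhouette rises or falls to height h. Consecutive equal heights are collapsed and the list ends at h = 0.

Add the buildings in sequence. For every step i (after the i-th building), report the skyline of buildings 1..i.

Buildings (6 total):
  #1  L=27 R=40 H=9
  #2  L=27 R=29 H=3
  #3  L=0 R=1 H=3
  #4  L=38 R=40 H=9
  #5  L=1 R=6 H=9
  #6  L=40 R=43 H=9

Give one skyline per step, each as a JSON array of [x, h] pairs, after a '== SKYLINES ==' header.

== SKYLINES ==
[[27,9],[40,0]]
[[27,9],[40,0]]
[[0,3],[1,0],[27,9],[40,0]]
[[0,3],[1,0],[27,9],[40,0]]
[[0,3],[1,9],[6,0],[27,9],[40,0]]
[[0,3],[1,9],[6,0],[27,9],[43,0]]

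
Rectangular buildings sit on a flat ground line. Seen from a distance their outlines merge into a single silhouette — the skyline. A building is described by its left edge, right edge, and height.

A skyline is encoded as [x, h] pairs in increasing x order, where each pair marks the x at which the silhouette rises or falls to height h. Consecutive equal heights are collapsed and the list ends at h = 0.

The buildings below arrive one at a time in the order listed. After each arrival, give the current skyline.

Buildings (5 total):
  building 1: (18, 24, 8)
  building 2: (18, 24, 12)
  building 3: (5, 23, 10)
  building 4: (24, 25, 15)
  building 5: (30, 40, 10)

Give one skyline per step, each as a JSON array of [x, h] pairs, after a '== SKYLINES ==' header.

== SKYLINES ==
[[18,8],[24,0]]
[[18,12],[24,0]]
[[5,10],[18,12],[24,0]]
[[5,10],[18,12],[24,15],[25,0]]
[[5,10],[18,12],[24,15],[25,0],[30,10],[40,0]]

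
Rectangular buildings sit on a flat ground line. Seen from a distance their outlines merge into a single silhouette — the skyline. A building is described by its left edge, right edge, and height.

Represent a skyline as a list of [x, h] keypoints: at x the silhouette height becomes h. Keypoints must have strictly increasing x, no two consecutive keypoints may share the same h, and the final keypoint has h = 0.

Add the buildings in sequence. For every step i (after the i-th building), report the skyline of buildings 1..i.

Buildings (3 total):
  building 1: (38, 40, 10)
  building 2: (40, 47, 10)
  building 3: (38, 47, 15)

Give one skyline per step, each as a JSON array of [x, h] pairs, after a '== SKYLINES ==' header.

== SKYLINES ==
[[38,10],[40,0]]
[[38,10],[47,0]]
[[38,15],[47,0]]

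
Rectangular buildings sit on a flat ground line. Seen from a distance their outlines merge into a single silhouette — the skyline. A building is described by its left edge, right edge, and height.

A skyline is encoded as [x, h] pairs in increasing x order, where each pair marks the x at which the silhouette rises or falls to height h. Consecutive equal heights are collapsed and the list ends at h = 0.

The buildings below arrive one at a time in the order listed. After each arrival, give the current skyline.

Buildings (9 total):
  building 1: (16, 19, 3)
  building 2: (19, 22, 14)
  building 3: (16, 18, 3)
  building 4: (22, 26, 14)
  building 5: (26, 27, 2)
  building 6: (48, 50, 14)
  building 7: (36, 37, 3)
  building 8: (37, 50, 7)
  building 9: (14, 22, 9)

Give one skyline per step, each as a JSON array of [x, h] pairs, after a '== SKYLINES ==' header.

== SKYLINES ==
[[16,3],[19,0]]
[[16,3],[19,14],[22,0]]
[[16,3],[19,14],[22,0]]
[[16,3],[19,14],[26,0]]
[[16,3],[19,14],[26,2],[27,0]]
[[16,3],[19,14],[26,2],[27,0],[48,14],[50,0]]
[[16,3],[19,14],[26,2],[27,0],[36,3],[37,0],[48,14],[50,0]]
[[16,3],[19,14],[26,2],[27,0],[36,3],[37,7],[48,14],[50,0]]
[[14,9],[19,14],[26,2],[27,0],[36,3],[37,7],[48,14],[50,0]]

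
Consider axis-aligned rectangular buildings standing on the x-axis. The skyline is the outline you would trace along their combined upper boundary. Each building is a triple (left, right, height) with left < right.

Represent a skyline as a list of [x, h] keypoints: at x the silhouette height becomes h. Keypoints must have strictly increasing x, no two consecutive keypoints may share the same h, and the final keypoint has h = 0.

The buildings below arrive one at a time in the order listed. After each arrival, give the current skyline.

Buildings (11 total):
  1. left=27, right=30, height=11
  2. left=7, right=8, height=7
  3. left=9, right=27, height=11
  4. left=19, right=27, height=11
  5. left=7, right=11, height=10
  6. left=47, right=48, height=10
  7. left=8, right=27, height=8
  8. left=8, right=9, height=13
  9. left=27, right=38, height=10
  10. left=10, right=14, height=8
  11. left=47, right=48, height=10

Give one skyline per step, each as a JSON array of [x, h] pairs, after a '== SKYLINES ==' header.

== SKYLINES ==
[[27,11],[30,0]]
[[7,7],[8,0],[27,11],[30,0]]
[[7,7],[8,0],[9,11],[30,0]]
[[7,7],[8,0],[9,11],[30,0]]
[[7,10],[9,11],[30,0]]
[[7,10],[9,11],[30,0],[47,10],[48,0]]
[[7,10],[9,11],[30,0],[47,10],[48,0]]
[[7,10],[8,13],[9,11],[30,0],[47,10],[48,0]]
[[7,10],[8,13],[9,11],[30,10],[38,0],[47,10],[48,0]]
[[7,10],[8,13],[9,11],[30,10],[38,0],[47,10],[48,0]]
[[7,10],[8,13],[9,11],[30,10],[38,0],[47,10],[48,0]]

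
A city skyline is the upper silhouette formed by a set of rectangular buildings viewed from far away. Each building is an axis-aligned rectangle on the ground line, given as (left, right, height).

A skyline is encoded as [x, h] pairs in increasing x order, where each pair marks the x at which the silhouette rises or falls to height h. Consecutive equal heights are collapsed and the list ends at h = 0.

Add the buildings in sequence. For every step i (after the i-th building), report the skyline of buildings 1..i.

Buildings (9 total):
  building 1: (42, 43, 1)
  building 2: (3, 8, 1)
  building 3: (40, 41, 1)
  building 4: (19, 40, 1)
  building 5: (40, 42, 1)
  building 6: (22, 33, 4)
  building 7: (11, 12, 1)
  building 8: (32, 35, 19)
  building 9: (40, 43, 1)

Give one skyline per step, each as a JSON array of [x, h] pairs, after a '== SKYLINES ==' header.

== SKYLINES ==
[[42,1],[43,0]]
[[3,1],[8,0],[42,1],[43,0]]
[[3,1],[8,0],[40,1],[41,0],[42,1],[43,0]]
[[3,1],[8,0],[19,1],[41,0],[42,1],[43,0]]
[[3,1],[8,0],[19,1],[43,0]]
[[3,1],[8,0],[19,1],[22,4],[33,1],[43,0]]
[[3,1],[8,0],[11,1],[12,0],[19,1],[22,4],[33,1],[43,0]]
[[3,1],[8,0],[11,1],[12,0],[19,1],[22,4],[32,19],[35,1],[43,0]]
[[3,1],[8,0],[11,1],[12,0],[19,1],[22,4],[32,19],[35,1],[43,0]]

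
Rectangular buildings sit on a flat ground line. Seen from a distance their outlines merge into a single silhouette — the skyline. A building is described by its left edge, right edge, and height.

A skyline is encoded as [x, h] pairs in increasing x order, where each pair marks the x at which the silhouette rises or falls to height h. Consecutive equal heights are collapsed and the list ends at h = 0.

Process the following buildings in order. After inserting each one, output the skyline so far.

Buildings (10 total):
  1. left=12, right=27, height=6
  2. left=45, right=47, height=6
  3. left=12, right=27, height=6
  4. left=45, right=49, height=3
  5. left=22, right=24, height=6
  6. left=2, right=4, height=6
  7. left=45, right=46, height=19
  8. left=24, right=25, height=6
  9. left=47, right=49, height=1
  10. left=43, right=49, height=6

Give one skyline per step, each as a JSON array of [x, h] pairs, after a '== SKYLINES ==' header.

== SKYLINES ==
[[12,6],[27,0]]
[[12,6],[27,0],[45,6],[47,0]]
[[12,6],[27,0],[45,6],[47,0]]
[[12,6],[27,0],[45,6],[47,3],[49,0]]
[[12,6],[27,0],[45,6],[47,3],[49,0]]
[[2,6],[4,0],[12,6],[27,0],[45,6],[47,3],[49,0]]
[[2,6],[4,0],[12,6],[27,0],[45,19],[46,6],[47,3],[49,0]]
[[2,6],[4,0],[12,6],[27,0],[45,19],[46,6],[47,3],[49,0]]
[[2,6],[4,0],[12,6],[27,0],[45,19],[46,6],[47,3],[49,0]]
[[2,6],[4,0],[12,6],[27,0],[43,6],[45,19],[46,6],[49,0]]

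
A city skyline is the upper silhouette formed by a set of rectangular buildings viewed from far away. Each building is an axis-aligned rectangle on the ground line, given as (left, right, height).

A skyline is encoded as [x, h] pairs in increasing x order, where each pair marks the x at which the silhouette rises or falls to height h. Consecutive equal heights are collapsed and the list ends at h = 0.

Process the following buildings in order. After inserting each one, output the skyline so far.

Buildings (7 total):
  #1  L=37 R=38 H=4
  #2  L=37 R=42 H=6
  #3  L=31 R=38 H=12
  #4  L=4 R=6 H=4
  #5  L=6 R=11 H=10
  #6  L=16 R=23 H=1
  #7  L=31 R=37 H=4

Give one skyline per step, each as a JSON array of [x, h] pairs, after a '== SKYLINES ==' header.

== SKYLINES ==
[[37,4],[38,0]]
[[37,6],[42,0]]
[[31,12],[38,6],[42,0]]
[[4,4],[6,0],[31,12],[38,6],[42,0]]
[[4,4],[6,10],[11,0],[31,12],[38,6],[42,0]]
[[4,4],[6,10],[11,0],[16,1],[23,0],[31,12],[38,6],[42,0]]
[[4,4],[6,10],[11,0],[16,1],[23,0],[31,12],[38,6],[42,0]]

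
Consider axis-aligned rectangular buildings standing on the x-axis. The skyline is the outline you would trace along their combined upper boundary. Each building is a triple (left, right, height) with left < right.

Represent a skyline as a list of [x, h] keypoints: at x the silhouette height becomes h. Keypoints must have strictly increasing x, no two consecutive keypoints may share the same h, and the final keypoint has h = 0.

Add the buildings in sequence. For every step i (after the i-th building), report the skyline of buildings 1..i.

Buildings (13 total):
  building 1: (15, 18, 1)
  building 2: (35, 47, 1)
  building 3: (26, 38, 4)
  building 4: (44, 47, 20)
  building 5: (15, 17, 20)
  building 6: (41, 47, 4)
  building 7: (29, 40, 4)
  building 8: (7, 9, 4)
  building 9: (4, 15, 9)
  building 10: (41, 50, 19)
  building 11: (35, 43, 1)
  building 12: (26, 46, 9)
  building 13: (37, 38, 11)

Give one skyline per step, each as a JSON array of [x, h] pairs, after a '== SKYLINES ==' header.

== SKYLINES ==
[[15,1],[18,0]]
[[15,1],[18,0],[35,1],[47,0]]
[[15,1],[18,0],[26,4],[38,1],[47,0]]
[[15,1],[18,0],[26,4],[38,1],[44,20],[47,0]]
[[15,20],[17,1],[18,0],[26,4],[38,1],[44,20],[47,0]]
[[15,20],[17,1],[18,0],[26,4],[38,1],[41,4],[44,20],[47,0]]
[[15,20],[17,1],[18,0],[26,4],[40,1],[41,4],[44,20],[47,0]]
[[7,4],[9,0],[15,20],[17,1],[18,0],[26,4],[40,1],[41,4],[44,20],[47,0]]
[[4,9],[15,20],[17,1],[18,0],[26,4],[40,1],[41,4],[44,20],[47,0]]
[[4,9],[15,20],[17,1],[18,0],[26,4],[40,1],[41,19],[44,20],[47,19],[50,0]]
[[4,9],[15,20],[17,1],[18,0],[26,4],[40,1],[41,19],[44,20],[47,19],[50,0]]
[[4,9],[15,20],[17,1],[18,0],[26,9],[41,19],[44,20],[47,19],[50,0]]
[[4,9],[15,20],[17,1],[18,0],[26,9],[37,11],[38,9],[41,19],[44,20],[47,19],[50,0]]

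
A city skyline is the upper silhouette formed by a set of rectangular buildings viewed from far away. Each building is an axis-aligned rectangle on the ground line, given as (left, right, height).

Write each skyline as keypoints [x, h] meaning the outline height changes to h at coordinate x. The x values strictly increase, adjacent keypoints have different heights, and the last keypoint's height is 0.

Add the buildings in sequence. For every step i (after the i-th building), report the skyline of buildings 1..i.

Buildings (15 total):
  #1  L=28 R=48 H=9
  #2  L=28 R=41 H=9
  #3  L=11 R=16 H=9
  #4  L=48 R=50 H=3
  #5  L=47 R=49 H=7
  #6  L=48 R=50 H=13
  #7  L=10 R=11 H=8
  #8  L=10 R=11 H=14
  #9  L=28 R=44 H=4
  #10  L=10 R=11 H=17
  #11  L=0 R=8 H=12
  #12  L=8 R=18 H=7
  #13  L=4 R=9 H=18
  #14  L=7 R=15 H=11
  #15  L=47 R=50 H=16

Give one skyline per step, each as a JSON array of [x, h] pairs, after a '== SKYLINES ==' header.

== SKYLINES ==
[[28,9],[48,0]]
[[28,9],[48,0]]
[[11,9],[16,0],[28,9],[48,0]]
[[11,9],[16,0],[28,9],[48,3],[50,0]]
[[11,9],[16,0],[28,9],[48,7],[49,3],[50,0]]
[[11,9],[16,0],[28,9],[48,13],[50,0]]
[[10,8],[11,9],[16,0],[28,9],[48,13],[50,0]]
[[10,14],[11,9],[16,0],[28,9],[48,13],[50,0]]
[[10,14],[11,9],[16,0],[28,9],[48,13],[50,0]]
[[10,17],[11,9],[16,0],[28,9],[48,13],[50,0]]
[[0,12],[8,0],[10,17],[11,9],[16,0],[28,9],[48,13],[50,0]]
[[0,12],[8,7],[10,17],[11,9],[16,7],[18,0],[28,9],[48,13],[50,0]]
[[0,12],[4,18],[9,7],[10,17],[11,9],[16,7],[18,0],[28,9],[48,13],[50,0]]
[[0,12],[4,18],[9,11],[10,17],[11,11],[15,9],[16,7],[18,0],[28,9],[48,13],[50,0]]
[[0,12],[4,18],[9,11],[10,17],[11,11],[15,9],[16,7],[18,0],[28,9],[47,16],[50,0]]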